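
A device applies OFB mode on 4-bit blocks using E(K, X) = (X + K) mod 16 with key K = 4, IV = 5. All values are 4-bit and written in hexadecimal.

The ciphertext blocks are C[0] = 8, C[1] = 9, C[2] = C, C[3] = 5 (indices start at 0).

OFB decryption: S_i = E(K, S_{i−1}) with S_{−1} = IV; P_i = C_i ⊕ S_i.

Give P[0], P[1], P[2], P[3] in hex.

P[0]: S = E(K, 5) = 9; 8 ⊕ 9 = 1.
P[1]: S = E(K, 9) = D; 9 ⊕ D = 4.
P[2]: S = E(K, D) = 1; C ⊕ 1 = D.
P[3]: S = E(K, 1) = 5; 5 ⊕ 5 = 0.

P[0] = 1, P[1] = 4, P[2] = D, P[3] = 0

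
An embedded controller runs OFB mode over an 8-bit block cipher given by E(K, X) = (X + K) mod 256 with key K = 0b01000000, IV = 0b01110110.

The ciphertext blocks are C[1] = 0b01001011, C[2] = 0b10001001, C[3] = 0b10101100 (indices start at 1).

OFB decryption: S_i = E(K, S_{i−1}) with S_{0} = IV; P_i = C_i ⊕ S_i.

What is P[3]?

P[1]: S = E(K, 0b01110110) = 0b10110110; 0b01001011 ⊕ 0b10110110 = 0b11111101.
P[2]: S = E(K, 0b10110110) = 0b11110110; 0b10001001 ⊕ 0b11110110 = 0b01111111.
P[3]: S = E(K, 0b11110110) = 0b00110110; 0b10101100 ⊕ 0b00110110 = 0b10011010.

P[3] = 0b10011010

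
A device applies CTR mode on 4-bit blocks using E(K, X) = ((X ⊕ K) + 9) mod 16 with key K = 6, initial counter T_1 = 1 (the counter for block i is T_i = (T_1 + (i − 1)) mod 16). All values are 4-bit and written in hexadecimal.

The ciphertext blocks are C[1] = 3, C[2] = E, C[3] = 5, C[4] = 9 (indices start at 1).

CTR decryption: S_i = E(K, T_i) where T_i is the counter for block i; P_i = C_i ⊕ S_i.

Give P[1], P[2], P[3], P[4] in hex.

P[1]: T = 1, S = E(K, T) = 0; 3 ⊕ 0 = 3.
P[2]: T = 2, S = E(K, T) = D; E ⊕ D = 3.
P[3]: T = 3, S = E(K, T) = E; 5 ⊕ E = B.
P[4]: T = 4, S = E(K, T) = B; 9 ⊕ B = 2.

P[1] = 3, P[2] = 3, P[3] = B, P[4] = 2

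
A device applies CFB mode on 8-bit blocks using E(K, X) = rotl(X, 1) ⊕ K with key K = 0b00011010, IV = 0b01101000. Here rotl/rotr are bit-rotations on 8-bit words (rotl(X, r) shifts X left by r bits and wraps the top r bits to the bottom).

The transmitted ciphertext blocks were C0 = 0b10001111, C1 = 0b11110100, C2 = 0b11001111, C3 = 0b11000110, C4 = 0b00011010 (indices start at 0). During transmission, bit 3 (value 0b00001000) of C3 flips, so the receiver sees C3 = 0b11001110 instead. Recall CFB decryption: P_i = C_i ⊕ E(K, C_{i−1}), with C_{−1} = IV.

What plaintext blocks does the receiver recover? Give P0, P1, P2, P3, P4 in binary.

P0 = 0b01000101, P1 = 0b11110001, P2 = 0b00111100, P3 = 0b01001011, P4 = 0b10011101

Only C3 changed, to 0b11001110. In CFB, a change in C_i flips the same bit in P_i and garbles P_{i+1}. Decrypting the received ciphertext:
P0: E(K, 0b01101000) = 0b11001010; 0b10001111 ⊕ 0b11001010 = 0b01000101.
P1: E(K, 0b10001111) = 0b00000101; 0b11110100 ⊕ 0b00000101 = 0b11110001.
P2: E(K, 0b11110100) = 0b11110011; 0b11001111 ⊕ 0b11110011 = 0b00111100.
P3: E(K, 0b11001111) = 0b10000101; 0b11001110 ⊕ 0b10000101 = 0b01001011.
P4: E(K, 0b11001110) = 0b10000111; 0b00011010 ⊕ 0b10000111 = 0b10011101.
Blocks that differ from the original plaintext: P3, P4.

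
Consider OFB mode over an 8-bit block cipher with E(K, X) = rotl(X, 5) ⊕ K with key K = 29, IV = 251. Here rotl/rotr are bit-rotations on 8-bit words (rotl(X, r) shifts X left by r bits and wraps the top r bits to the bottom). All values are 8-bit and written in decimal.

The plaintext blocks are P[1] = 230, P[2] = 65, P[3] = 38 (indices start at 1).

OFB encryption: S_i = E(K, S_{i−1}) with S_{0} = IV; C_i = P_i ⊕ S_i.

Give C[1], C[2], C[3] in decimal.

C[1]: S = E(K, 251) = 98; 230 ⊕ 98 = 132.
C[2]: S = E(K, 98) = 81; 65 ⊕ 81 = 16.
C[3]: S = E(K, 81) = 55; 38 ⊕ 55 = 17.

C[1] = 132, C[2] = 16, C[3] = 17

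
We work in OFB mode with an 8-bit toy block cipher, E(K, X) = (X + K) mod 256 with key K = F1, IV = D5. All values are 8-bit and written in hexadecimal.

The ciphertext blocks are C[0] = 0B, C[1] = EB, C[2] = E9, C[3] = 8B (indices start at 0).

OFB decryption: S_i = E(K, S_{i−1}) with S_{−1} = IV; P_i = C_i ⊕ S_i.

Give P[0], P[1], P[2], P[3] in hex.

P[0]: S = E(K, D5) = C6; 0B ⊕ C6 = CD.
P[1]: S = E(K, C6) = B7; EB ⊕ B7 = 5C.
P[2]: S = E(K, B7) = A8; E9 ⊕ A8 = 41.
P[3]: S = E(K, A8) = 99; 8B ⊕ 99 = 12.

P[0] = CD, P[1] = 5C, P[2] = 41, P[3] = 12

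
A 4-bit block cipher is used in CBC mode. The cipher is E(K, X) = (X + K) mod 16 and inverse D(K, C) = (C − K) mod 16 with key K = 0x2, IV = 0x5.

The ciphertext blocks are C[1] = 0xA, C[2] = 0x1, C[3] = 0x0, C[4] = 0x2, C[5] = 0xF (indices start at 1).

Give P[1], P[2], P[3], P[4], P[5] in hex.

CBC decryption: P_i = D(K, C_i) ⊕ C_{i−1}, with C_{0} = IV.
P[1]: D(K, 0xA) = 0x8; 0x8 ⊕ 0x5 = 0xD.
P[2]: D(K, 0x1) = 0xF; 0xF ⊕ 0xA = 0x5.
P[3]: D(K, 0x0) = 0xE; 0xE ⊕ 0x1 = 0xF.
P[4]: D(K, 0x2) = 0x0; 0x0 ⊕ 0x0 = 0x0.
P[5]: D(K, 0xF) = 0xD; 0xD ⊕ 0x2 = 0xF.

P[1] = 0xD, P[2] = 0x5, P[3] = 0xF, P[4] = 0x0, P[5] = 0xF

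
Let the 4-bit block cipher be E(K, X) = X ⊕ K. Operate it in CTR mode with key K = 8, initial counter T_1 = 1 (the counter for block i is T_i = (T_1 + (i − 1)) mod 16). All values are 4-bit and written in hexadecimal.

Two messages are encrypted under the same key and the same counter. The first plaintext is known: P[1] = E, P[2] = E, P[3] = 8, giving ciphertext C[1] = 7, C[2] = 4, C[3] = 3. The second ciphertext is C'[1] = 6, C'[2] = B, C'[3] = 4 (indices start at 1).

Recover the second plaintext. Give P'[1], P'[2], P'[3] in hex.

In CTR with a reused counter, both messages share the same keystream S_i, so C_i ⊕ C'_i = P_i ⊕ P'_i and thus P'_i = P_i ⊕ C_i ⊕ C'_i.
P'[1]: E ⊕ 7 ⊕ 6 = F.
P'[2]: E ⊕ 4 ⊕ B = 1.
P'[3]: 8 ⊕ 3 ⊕ 4 = F.

P'[1] = F, P'[2] = 1, P'[3] = F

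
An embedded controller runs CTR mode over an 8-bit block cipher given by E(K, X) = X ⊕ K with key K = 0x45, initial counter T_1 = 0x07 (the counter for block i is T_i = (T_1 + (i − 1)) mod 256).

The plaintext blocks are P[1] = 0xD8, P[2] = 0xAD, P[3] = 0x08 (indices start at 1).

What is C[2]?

C[2] = 0xE0

CTR encryption: S_i = E(K, T_i) where T_i is the counter for block i; C_i = P_i ⊕ S_i.
C[1]: T = 0x07, S = E(K, T) = 0x42; 0xD8 ⊕ 0x42 = 0x9A.
C[2]: T = 0x08, S = E(K, T) = 0x4D; 0xAD ⊕ 0x4D = 0xE0.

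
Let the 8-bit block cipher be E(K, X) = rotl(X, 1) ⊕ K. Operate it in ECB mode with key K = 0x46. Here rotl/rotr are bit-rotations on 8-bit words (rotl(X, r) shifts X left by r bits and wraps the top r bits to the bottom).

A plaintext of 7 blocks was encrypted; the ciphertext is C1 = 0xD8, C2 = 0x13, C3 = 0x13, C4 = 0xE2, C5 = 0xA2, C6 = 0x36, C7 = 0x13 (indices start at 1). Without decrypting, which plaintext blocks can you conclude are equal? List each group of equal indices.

ECB encrypts each block independently with the same key, so equal ciphertext blocks imply equal plaintext blocks.
C2 = C3 = C7 = 0x13, so P2 = P3 = P7.

P2 = P3 = P7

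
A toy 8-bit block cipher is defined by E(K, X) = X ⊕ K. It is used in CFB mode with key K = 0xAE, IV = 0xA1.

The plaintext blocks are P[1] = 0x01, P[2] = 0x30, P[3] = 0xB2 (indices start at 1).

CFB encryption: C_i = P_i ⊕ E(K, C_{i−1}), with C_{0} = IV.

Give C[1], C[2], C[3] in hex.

C[1] = 0x0E, C[2] = 0x90, C[3] = 0x8C

C[1]: E(K, 0xA1) = 0x0F; 0x01 ⊕ 0x0F = 0x0E.
C[2]: E(K, 0x0E) = 0xA0; 0x30 ⊕ 0xA0 = 0x90.
C[3]: E(K, 0x90) = 0x3E; 0xB2 ⊕ 0x3E = 0x8C.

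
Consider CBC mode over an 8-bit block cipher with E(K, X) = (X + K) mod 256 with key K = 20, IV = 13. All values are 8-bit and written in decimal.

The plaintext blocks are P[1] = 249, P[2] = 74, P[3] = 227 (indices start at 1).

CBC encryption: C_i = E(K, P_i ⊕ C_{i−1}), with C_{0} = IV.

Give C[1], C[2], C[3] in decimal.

C[1] = 8, C[2] = 86, C[3] = 201

C[1]: P[1] ⊕ 13 = 244; E(K, 244) = 8.
C[2]: P[2] ⊕ 8 = 66; E(K, 66) = 86.
C[3]: P[3] ⊕ 86 = 181; E(K, 181) = 201.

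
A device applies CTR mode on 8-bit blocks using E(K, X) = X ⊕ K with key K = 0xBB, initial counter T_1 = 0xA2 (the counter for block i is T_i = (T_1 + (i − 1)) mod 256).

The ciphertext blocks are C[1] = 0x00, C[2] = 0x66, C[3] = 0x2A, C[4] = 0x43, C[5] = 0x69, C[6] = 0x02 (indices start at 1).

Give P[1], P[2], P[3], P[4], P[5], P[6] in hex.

CTR decryption: S_i = E(K, T_i) where T_i is the counter for block i; P_i = C_i ⊕ S_i.
P[1]: T = 0xA2, S = E(K, T) = 0x19; 0x00 ⊕ 0x19 = 0x19.
P[2]: T = 0xA3, S = E(K, T) = 0x18; 0x66 ⊕ 0x18 = 0x7E.
P[3]: T = 0xA4, S = E(K, T) = 0x1F; 0x2A ⊕ 0x1F = 0x35.
P[4]: T = 0xA5, S = E(K, T) = 0x1E; 0x43 ⊕ 0x1E = 0x5D.
P[5]: T = 0xA6, S = E(K, T) = 0x1D; 0x69 ⊕ 0x1D = 0x74.
P[6]: T = 0xA7, S = E(K, T) = 0x1C; 0x02 ⊕ 0x1C = 0x1E.

P[1] = 0x19, P[2] = 0x7E, P[3] = 0x35, P[4] = 0x5D, P[5] = 0x74, P[6] = 0x1E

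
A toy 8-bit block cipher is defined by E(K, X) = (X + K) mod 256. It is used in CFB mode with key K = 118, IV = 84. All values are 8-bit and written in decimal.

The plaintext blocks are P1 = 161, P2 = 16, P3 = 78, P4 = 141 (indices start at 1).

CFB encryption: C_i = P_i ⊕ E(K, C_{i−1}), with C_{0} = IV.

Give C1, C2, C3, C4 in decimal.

C1: E(K, 84) = 202; 161 ⊕ 202 = 107.
C2: E(K, 107) = 225; 16 ⊕ 225 = 241.
C3: E(K, 241) = 103; 78 ⊕ 103 = 41.
C4: E(K, 41) = 159; 141 ⊕ 159 = 18.

C1 = 107, C2 = 241, C3 = 41, C4 = 18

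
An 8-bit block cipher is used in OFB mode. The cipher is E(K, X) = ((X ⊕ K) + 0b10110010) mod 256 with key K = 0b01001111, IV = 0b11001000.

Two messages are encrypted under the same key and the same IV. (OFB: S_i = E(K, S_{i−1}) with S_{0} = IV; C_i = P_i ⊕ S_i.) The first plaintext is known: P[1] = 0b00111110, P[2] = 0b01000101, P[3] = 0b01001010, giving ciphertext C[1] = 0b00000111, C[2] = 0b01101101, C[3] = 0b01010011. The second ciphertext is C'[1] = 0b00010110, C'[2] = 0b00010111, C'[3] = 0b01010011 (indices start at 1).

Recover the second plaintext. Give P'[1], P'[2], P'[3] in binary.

P'[1] = 0b00101111, P'[2] = 0b00111111, P'[3] = 0b01001010

In OFB with a reused IV, both messages share the same keystream S_i, so C_i ⊕ C'_i = P_i ⊕ P'_i and thus P'_i = P_i ⊕ C_i ⊕ C'_i.
P'[1]: 0b00111110 ⊕ 0b00000111 ⊕ 0b00010110 = 0b00101111.
P'[2]: 0b01000101 ⊕ 0b01101101 ⊕ 0b00010111 = 0b00111111.
P'[3]: 0b01001010 ⊕ 0b01010011 ⊕ 0b01010011 = 0b01001010.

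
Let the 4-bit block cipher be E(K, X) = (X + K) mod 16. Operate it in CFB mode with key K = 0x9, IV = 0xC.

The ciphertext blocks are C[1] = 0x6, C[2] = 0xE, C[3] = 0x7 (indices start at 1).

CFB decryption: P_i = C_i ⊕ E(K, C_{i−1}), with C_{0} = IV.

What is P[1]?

P[1] = 0x3

P[1]: E(K, 0xC) = 0x5; 0x6 ⊕ 0x5 = 0x3.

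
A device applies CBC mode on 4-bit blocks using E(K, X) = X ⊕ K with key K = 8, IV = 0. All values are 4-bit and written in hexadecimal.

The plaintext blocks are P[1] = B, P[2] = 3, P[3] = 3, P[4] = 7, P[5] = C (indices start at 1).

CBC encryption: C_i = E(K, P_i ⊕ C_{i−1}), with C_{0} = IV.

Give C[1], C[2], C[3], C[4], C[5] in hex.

C[1]: P[1] ⊕ 0 = B; E(K, B) = 3.
C[2]: P[2] ⊕ 3 = 0; E(K, 0) = 8.
C[3]: P[3] ⊕ 8 = B; E(K, B) = 3.
C[4]: P[4] ⊕ 3 = 4; E(K, 4) = C.
C[5]: P[5] ⊕ C = 0; E(K, 0) = 8.

C[1] = 3, C[2] = 8, C[3] = 3, C[4] = C, C[5] = 8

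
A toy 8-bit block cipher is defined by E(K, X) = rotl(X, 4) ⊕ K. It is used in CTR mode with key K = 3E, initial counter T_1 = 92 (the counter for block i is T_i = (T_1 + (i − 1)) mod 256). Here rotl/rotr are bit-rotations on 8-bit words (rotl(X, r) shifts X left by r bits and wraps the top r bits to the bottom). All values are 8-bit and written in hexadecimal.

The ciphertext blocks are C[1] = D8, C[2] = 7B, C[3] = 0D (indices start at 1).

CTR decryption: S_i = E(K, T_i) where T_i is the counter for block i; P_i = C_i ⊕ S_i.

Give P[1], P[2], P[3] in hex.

P[1] = CF, P[2] = 7C, P[3] = 7A

P[1]: T = 92, S = E(K, T) = 17; D8 ⊕ 17 = CF.
P[2]: T = 93, S = E(K, T) = 07; 7B ⊕ 07 = 7C.
P[3]: T = 94, S = E(K, T) = 77; 0D ⊕ 77 = 7A.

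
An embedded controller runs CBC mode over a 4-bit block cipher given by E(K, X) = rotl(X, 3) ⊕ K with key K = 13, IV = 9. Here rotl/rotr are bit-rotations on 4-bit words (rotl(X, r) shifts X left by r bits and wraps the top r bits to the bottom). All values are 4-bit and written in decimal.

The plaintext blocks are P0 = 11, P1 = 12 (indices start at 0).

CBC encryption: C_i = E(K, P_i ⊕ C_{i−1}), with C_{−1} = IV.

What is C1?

C0: P0 ⊕ 9 = 2; E(K, 2) = 12.
C1: P1 ⊕ 12 = 0; E(K, 0) = 13.

C1 = 13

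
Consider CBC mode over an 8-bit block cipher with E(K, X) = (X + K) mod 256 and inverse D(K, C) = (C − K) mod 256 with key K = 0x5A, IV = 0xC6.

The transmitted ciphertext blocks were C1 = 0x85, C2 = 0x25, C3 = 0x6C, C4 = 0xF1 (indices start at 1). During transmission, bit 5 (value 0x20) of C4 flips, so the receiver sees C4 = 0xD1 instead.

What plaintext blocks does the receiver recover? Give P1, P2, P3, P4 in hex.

CBC decryption: P_i = D(K, C_i) ⊕ C_{i−1}, with C_{0} = IV.
Only C4 changed, to 0xD1. In CBC, a change in C_i garbles P_i and flips the same bit in P_{i+1}. Decrypting the received ciphertext:
P1: D(K, 0x85) = 0x2B; 0x2B ⊕ 0xC6 = 0xED.
P2: D(K, 0x25) = 0xCB; 0xCB ⊕ 0x85 = 0x4E.
P3: D(K, 0x6C) = 0x12; 0x12 ⊕ 0x25 = 0x37.
P4: D(K, 0xD1) = 0x77; 0x77 ⊕ 0x6C = 0x1B.
Blocks that differ from the original plaintext: P4.

P1 = 0xED, P2 = 0x4E, P3 = 0x37, P4 = 0x1B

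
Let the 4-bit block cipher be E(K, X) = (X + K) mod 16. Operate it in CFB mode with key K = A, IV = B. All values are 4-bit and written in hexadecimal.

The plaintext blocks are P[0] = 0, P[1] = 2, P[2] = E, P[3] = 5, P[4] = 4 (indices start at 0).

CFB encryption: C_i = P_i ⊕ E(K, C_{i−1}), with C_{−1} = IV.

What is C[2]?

C[0]: E(K, B) = 5; 0 ⊕ 5 = 5.
C[1]: E(K, 5) = F; 2 ⊕ F = D.
C[2]: E(K, D) = 7; E ⊕ 7 = 9.

C[2] = 9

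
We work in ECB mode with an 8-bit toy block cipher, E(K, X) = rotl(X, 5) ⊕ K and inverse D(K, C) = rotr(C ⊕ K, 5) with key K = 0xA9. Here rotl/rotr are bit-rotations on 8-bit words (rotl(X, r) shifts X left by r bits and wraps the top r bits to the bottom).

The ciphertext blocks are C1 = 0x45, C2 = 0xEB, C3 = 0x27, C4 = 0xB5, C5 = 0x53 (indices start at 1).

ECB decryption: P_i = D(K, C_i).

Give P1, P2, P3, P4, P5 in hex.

P1 = 0x67, P2 = 0x12, P3 = 0x74, P4 = 0xE0, P5 = 0xD7

P1: D(K, 0x45) = 0x67.
P2: D(K, 0xEB) = 0x12.
P3: D(K, 0x27) = 0x74.
P4: D(K, 0xB5) = 0xE0.
P5: D(K, 0x53) = 0xD7.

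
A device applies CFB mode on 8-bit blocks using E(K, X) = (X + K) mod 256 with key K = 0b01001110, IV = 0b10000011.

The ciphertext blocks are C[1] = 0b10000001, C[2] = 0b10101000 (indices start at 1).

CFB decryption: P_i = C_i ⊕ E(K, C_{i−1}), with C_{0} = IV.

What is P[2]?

P[2] = 0b01100111

P[2]: E(K, 0b10000001) = 0b11001111; 0b10101000 ⊕ 0b11001111 = 0b01100111.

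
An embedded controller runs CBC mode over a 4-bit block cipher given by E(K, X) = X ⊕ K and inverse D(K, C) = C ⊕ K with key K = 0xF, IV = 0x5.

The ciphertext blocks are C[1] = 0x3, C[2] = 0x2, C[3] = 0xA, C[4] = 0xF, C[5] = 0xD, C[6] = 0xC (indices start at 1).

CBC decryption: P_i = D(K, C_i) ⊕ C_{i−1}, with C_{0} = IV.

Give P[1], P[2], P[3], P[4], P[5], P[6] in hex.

P[1] = 0x9, P[2] = 0xE, P[3] = 0x7, P[4] = 0xA, P[5] = 0xD, P[6] = 0xE

P[1]: D(K, 0x3) = 0xC; 0xC ⊕ 0x5 = 0x9.
P[2]: D(K, 0x2) = 0xD; 0xD ⊕ 0x3 = 0xE.
P[3]: D(K, 0xA) = 0x5; 0x5 ⊕ 0x2 = 0x7.
P[4]: D(K, 0xF) = 0x0; 0x0 ⊕ 0xA = 0xA.
P[5]: D(K, 0xD) = 0x2; 0x2 ⊕ 0xF = 0xD.
P[6]: D(K, 0xC) = 0x3; 0x3 ⊕ 0xD = 0xE.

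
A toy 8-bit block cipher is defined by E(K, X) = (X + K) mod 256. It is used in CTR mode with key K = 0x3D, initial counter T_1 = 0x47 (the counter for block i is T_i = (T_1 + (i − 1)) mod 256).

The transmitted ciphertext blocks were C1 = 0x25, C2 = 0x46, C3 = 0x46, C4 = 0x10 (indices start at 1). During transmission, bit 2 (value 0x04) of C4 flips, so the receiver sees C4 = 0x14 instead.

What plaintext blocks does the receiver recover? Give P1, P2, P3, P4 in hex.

CTR decryption: S_i = E(K, T_i) where T_i is the counter for block i; P_i = C_i ⊕ S_i.
Only C4 changed, to 0x14. In CTR, a change in C_i flips the same bit in P_i only; the keystream is unaffected. Decrypting the received ciphertext:
P1: T = 0x47, S = E(K, T) = 0x84; 0x25 ⊕ 0x84 = 0xA1.
P2: T = 0x48, S = E(K, T) = 0x85; 0x46 ⊕ 0x85 = 0xC3.
P3: T = 0x49, S = E(K, T) = 0x86; 0x46 ⊕ 0x86 = 0xC0.
P4: T = 0x4A, S = E(K, T) = 0x87; 0x14 ⊕ 0x87 = 0x93.
Blocks that differ from the original plaintext: P4.

P1 = 0xA1, P2 = 0xC3, P3 = 0xC0, P4 = 0x93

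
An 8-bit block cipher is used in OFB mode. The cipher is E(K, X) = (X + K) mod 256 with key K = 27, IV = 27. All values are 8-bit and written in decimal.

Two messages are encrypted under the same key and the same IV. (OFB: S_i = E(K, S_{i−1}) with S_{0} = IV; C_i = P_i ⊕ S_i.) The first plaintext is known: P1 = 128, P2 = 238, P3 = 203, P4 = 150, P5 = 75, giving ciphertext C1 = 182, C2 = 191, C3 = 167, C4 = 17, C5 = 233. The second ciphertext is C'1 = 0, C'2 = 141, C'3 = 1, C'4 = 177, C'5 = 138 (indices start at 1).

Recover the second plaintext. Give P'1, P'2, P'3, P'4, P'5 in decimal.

In OFB with a reused IV, both messages share the same keystream S_i, so C_i ⊕ C'_i = P_i ⊕ P'_i and thus P'_i = P_i ⊕ C_i ⊕ C'_i.
P'1: 128 ⊕ 182 ⊕ 0 = 54.
P'2: 238 ⊕ 191 ⊕ 141 = 220.
P'3: 203 ⊕ 167 ⊕ 1 = 109.
P'4: 150 ⊕ 17 ⊕ 177 = 54.
P'5: 75 ⊕ 233 ⊕ 138 = 40.

P'1 = 54, P'2 = 220, P'3 = 109, P'4 = 54, P'5 = 40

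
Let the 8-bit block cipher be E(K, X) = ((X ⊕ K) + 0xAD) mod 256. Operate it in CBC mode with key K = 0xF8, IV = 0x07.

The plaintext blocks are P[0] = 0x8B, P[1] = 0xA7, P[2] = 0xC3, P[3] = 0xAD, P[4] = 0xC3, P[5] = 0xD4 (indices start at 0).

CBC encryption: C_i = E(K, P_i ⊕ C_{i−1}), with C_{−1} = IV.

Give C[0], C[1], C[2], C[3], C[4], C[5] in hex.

C[0] = 0x21, C[1] = 0x2B, C[2] = 0xBD, C[3] = 0x95, C[4] = 0x5B, C[5] = 0x24

C[0]: P[0] ⊕ 0x07 = 0x8C; E(K, 0x8C) = 0x21.
C[1]: P[1] ⊕ 0x21 = 0x86; E(K, 0x86) = 0x2B.
C[2]: P[2] ⊕ 0x2B = 0xE8; E(K, 0xE8) = 0xBD.
C[3]: P[3] ⊕ 0xBD = 0x10; E(K, 0x10) = 0x95.
C[4]: P[4] ⊕ 0x95 = 0x56; E(K, 0x56) = 0x5B.
C[5]: P[5] ⊕ 0x5B = 0x8F; E(K, 0x8F) = 0x24.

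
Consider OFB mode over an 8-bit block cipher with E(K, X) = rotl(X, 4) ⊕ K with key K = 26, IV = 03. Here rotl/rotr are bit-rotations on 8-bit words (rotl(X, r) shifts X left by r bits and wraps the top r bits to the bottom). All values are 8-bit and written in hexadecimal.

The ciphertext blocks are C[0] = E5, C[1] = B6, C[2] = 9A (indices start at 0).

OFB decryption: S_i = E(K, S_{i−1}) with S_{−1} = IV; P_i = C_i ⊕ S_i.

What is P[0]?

P[0] = F3

P[0]: S = E(K, 03) = 16; E5 ⊕ 16 = F3.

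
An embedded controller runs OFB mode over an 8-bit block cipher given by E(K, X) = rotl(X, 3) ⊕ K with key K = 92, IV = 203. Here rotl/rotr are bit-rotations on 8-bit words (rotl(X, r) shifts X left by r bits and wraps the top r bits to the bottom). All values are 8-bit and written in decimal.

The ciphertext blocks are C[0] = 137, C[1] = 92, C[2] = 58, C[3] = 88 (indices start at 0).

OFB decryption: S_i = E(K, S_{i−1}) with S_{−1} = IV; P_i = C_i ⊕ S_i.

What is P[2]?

P[0]: S = E(K, 203) = 2; 137 ⊕ 2 = 139.
P[1]: S = E(K, 2) = 76; 92 ⊕ 76 = 16.
P[2]: S = E(K, 76) = 62; 58 ⊕ 62 = 4.

P[2] = 4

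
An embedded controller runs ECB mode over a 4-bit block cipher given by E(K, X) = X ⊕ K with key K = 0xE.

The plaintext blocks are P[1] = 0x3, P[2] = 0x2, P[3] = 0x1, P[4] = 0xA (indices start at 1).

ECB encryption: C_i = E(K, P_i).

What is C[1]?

C[1] = 0xD

C[1]: E(K, 0x3) = 0xD.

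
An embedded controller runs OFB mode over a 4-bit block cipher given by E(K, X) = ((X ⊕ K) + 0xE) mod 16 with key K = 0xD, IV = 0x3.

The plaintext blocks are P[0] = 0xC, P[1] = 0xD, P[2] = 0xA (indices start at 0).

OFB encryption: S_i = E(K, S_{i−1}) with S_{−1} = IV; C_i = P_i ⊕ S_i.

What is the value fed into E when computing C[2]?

0xF

C[0]: S = E(K, 0x3) = 0xC; 0xC ⊕ 0xC = 0x0.
C[1]: S = E(K, 0xC) = 0xF; 0xD ⊕ 0xF = 0x2.
C[2]: S = E(K, 0xF) = 0x0; 0xA ⊕ 0x0 = 0xA.
So the input to E for block [2] is 0xF.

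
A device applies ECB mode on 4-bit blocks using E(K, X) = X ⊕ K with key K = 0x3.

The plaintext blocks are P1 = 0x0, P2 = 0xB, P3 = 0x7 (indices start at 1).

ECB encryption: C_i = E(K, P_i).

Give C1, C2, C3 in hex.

C1: E(K, 0x0) = 0x3.
C2: E(K, 0xB) = 0x8.
C3: E(K, 0x7) = 0x4.

C1 = 0x3, C2 = 0x8, C3 = 0x4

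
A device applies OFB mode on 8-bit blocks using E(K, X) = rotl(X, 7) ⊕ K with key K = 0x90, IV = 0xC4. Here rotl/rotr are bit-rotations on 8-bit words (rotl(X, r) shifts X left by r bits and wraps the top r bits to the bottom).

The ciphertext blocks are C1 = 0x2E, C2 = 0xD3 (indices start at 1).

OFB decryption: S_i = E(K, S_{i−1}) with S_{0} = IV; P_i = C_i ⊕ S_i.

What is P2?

P2 = 0x3A

P1: S = E(K, 0xC4) = 0xF2; 0x2E ⊕ 0xF2 = 0xDC.
P2: S = E(K, 0xF2) = 0xE9; 0xD3 ⊕ 0xE9 = 0x3A.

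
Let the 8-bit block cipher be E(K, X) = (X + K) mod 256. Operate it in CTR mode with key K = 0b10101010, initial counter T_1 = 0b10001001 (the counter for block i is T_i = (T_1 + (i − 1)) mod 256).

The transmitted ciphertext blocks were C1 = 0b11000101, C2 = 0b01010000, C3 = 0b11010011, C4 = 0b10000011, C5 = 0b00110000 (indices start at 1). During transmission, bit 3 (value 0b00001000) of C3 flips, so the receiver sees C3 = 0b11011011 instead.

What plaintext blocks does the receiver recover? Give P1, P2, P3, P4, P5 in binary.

P1 = 0b11110110, P2 = 0b01100100, P3 = 0b11101110, P4 = 0b10110101, P5 = 0b00000111

CTR decryption: S_i = E(K, T_i) where T_i is the counter for block i; P_i = C_i ⊕ S_i.
Only C3 changed, to 0b11011011. In CTR, a change in C_i flips the same bit in P_i only; the keystream is unaffected. Decrypting the received ciphertext:
P1: T = 0b10001001, S = E(K, T) = 0b00110011; 0b11000101 ⊕ 0b00110011 = 0b11110110.
P2: T = 0b10001010, S = E(K, T) = 0b00110100; 0b01010000 ⊕ 0b00110100 = 0b01100100.
P3: T = 0b10001011, S = E(K, T) = 0b00110101; 0b11011011 ⊕ 0b00110101 = 0b11101110.
P4: T = 0b10001100, S = E(K, T) = 0b00110110; 0b10000011 ⊕ 0b00110110 = 0b10110101.
P5: T = 0b10001101, S = E(K, T) = 0b00110111; 0b00110000 ⊕ 0b00110111 = 0b00000111.
Blocks that differ from the original plaintext: P3.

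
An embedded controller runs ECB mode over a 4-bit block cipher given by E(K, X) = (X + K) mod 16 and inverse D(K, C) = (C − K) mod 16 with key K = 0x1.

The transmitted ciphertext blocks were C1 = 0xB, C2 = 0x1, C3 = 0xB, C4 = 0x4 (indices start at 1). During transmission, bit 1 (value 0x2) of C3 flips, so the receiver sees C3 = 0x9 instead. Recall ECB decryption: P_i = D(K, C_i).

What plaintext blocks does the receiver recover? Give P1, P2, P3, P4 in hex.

Only C3 changed, to 0x9. In ECB, a change in C_i affects only P_i. Decrypting the received ciphertext:
P1: D(K, 0xB) = 0xA.
P2: D(K, 0x1) = 0x0.
P3: D(K, 0x9) = 0x8.
P4: D(K, 0x4) = 0x3.
Blocks that differ from the original plaintext: P3.

P1 = 0xA, P2 = 0x0, P3 = 0x8, P4 = 0x3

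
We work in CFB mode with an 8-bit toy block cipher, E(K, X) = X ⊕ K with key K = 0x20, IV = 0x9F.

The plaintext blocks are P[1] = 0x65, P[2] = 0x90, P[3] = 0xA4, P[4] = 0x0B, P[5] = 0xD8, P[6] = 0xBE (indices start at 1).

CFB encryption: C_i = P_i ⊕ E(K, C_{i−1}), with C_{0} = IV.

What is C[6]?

C[1]: E(K, 0x9F) = 0xBF; 0x65 ⊕ 0xBF = 0xDA.
C[2]: E(K, 0xDA) = 0xFA; 0x90 ⊕ 0xFA = 0x6A.
C[3]: E(K, 0x6A) = 0x4A; 0xA4 ⊕ 0x4A = 0xEE.
C[4]: E(K, 0xEE) = 0xCE; 0x0B ⊕ 0xCE = 0xC5.
C[5]: E(K, 0xC5) = 0xE5; 0xD8 ⊕ 0xE5 = 0x3D.
C[6]: E(K, 0x3D) = 0x1D; 0xBE ⊕ 0x1D = 0xA3.

C[6] = 0xA3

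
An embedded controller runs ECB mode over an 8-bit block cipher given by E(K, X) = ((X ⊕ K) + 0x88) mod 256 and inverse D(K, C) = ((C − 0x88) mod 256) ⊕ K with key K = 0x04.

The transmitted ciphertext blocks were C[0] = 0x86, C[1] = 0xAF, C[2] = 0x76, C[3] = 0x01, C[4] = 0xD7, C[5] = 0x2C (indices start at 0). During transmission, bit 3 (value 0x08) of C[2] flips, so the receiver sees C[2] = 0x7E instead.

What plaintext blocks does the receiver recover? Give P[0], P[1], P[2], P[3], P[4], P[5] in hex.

ECB decryption: P_i = D(K, C_i).
Only C[2] changed, to 0x7E. In ECB, a change in C_i affects only P_i. Decrypting the received ciphertext:
P[0]: D(K, 0x86) = 0xFA.
P[1]: D(K, 0xAF) = 0x23.
P[2]: D(K, 0x7E) = 0xF2.
P[3]: D(K, 0x01) = 0x7D.
P[4]: D(K, 0xD7) = 0x4B.
P[5]: D(K, 0x2C) = 0xA0.
Blocks that differ from the original plaintext: P[2].

P[0] = 0xFA, P[1] = 0x23, P[2] = 0xF2, P[3] = 0x7D, P[4] = 0x4B, P[5] = 0xA0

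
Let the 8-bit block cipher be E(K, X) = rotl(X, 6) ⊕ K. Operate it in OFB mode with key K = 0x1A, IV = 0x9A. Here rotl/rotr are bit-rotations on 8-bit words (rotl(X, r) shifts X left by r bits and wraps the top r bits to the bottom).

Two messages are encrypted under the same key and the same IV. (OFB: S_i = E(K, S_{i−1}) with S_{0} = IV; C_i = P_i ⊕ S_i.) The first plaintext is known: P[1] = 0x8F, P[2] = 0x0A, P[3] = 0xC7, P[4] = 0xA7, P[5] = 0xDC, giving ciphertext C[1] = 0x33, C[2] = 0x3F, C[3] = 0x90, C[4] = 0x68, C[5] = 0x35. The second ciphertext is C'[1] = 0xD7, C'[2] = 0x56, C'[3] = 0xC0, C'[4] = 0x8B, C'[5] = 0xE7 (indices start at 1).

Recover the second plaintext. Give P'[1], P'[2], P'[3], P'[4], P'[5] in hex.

P'[1] = 0x6B, P'[2] = 0x63, P'[3] = 0x97, P'[4] = 0x44, P'[5] = 0x0E

In OFB with a reused IV, both messages share the same keystream S_i, so C_i ⊕ C'_i = P_i ⊕ P'_i and thus P'_i = P_i ⊕ C_i ⊕ C'_i.
P'[1]: 0x8F ⊕ 0x33 ⊕ 0xD7 = 0x6B.
P'[2]: 0x0A ⊕ 0x3F ⊕ 0x56 = 0x63.
P'[3]: 0xC7 ⊕ 0x90 ⊕ 0xC0 = 0x97.
P'[4]: 0xA7 ⊕ 0x68 ⊕ 0x8B = 0x44.
P'[5]: 0xDC ⊕ 0x35 ⊕ 0xE7 = 0x0E.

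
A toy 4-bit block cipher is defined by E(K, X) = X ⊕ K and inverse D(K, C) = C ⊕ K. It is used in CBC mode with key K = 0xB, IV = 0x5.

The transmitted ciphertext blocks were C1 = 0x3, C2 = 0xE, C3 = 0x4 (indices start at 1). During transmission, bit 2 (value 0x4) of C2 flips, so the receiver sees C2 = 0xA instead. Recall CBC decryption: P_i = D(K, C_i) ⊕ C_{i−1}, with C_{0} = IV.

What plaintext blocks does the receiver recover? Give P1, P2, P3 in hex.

P1 = 0xD, P2 = 0x2, P3 = 0x5

Only C2 changed, to 0xA. In CBC, a change in C_i garbles P_i and flips the same bit in P_{i+1}. Decrypting the received ciphertext:
P1: D(K, 0x3) = 0x8; 0x8 ⊕ 0x5 = 0xD.
P2: D(K, 0xA) = 0x1; 0x1 ⊕ 0x3 = 0x2.
P3: D(K, 0x4) = 0xF; 0xF ⊕ 0xA = 0x5.
Blocks that differ from the original plaintext: P2, P3.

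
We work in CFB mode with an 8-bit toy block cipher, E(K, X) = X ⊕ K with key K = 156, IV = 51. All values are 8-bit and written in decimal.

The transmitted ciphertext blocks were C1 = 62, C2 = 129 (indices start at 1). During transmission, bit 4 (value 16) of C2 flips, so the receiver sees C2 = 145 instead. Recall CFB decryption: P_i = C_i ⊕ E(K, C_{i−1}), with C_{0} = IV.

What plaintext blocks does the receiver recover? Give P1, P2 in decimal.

P1 = 145, P2 = 51

Only C2 changed, to 145. In CFB, a change in C_i flips the same bit in P_i and garbles P_{i+1}. Decrypting the received ciphertext:
P1: E(K, 51) = 175; 62 ⊕ 175 = 145.
P2: E(K, 62) = 162; 145 ⊕ 162 = 51.
Blocks that differ from the original plaintext: P2.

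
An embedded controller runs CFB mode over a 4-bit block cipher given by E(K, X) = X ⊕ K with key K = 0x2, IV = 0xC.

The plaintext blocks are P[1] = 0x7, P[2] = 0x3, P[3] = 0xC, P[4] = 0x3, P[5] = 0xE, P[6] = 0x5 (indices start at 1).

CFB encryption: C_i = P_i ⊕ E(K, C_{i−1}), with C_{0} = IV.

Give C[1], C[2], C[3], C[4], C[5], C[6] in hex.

C[1]: E(K, 0xC) = 0xE; 0x7 ⊕ 0xE = 0x9.
C[2]: E(K, 0x9) = 0xB; 0x3 ⊕ 0xB = 0x8.
C[3]: E(K, 0x8) = 0xA; 0xC ⊕ 0xA = 0x6.
C[4]: E(K, 0x6) = 0x4; 0x3 ⊕ 0x4 = 0x7.
C[5]: E(K, 0x7) = 0x5; 0xE ⊕ 0x5 = 0xB.
C[6]: E(K, 0xB) = 0x9; 0x5 ⊕ 0x9 = 0xC.

C[1] = 0x9, C[2] = 0x8, C[3] = 0x6, C[4] = 0x7, C[5] = 0xB, C[6] = 0xC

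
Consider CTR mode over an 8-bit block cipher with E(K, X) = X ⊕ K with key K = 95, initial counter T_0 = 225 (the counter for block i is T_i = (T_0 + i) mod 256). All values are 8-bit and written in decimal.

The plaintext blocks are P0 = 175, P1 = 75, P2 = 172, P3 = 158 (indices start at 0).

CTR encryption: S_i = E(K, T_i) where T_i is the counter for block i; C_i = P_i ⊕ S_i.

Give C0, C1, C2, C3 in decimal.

C0: T = 225, S = E(K, T) = 190; 175 ⊕ 190 = 17.
C1: T = 226, S = E(K, T) = 189; 75 ⊕ 189 = 246.
C2: T = 227, S = E(K, T) = 188; 172 ⊕ 188 = 16.
C3: T = 228, S = E(K, T) = 187; 158 ⊕ 187 = 37.

C0 = 17, C1 = 246, C2 = 16, C3 = 37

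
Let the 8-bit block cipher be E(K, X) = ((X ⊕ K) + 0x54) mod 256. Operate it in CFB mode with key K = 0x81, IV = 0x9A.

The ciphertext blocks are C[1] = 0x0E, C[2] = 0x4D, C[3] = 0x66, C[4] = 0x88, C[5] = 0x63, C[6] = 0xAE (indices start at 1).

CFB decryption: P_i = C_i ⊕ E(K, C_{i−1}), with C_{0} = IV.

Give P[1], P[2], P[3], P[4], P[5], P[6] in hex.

P[1] = 0x61, P[2] = 0xAE, P[3] = 0x46, P[4] = 0xB3, P[5] = 0x3E, P[6] = 0x98

P[1]: E(K, 0x9A) = 0x6F; 0x0E ⊕ 0x6F = 0x61.
P[2]: E(K, 0x0E) = 0xE3; 0x4D ⊕ 0xE3 = 0xAE.
P[3]: E(K, 0x4D) = 0x20; 0x66 ⊕ 0x20 = 0x46.
P[4]: E(K, 0x66) = 0x3B; 0x88 ⊕ 0x3B = 0xB3.
P[5]: E(K, 0x88) = 0x5D; 0x63 ⊕ 0x5D = 0x3E.
P[6]: E(K, 0x63) = 0x36; 0xAE ⊕ 0x36 = 0x98.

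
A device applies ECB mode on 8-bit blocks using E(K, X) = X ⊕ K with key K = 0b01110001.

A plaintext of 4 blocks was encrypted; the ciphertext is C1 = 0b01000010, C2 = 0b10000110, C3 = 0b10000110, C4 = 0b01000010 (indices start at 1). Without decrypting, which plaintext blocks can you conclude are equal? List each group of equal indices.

ECB encrypts each block independently with the same key, so equal ciphertext blocks imply equal plaintext blocks.
C1 = C4 = 0b01000010, so P1 = P4.
C2 = C3 = 0b10000110, so P2 = P3.

P1 = P4; P2 = P3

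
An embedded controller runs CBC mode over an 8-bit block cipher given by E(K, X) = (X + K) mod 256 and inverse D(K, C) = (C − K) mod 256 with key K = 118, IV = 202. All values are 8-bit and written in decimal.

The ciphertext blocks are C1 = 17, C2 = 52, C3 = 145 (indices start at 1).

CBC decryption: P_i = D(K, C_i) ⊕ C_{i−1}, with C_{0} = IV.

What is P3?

P3: D(K, 145) = 27; 27 ⊕ 52 = 47.

P3 = 47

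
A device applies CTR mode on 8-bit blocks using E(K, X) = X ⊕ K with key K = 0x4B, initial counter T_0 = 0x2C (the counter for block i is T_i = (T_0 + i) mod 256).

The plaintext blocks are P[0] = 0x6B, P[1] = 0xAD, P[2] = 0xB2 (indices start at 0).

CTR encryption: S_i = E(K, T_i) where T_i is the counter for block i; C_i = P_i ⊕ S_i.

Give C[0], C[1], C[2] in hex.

C[0] = 0x0C, C[1] = 0xCB, C[2] = 0xD7

C[0]: T = 0x2C, S = E(K, T) = 0x67; 0x6B ⊕ 0x67 = 0x0C.
C[1]: T = 0x2D, S = E(K, T) = 0x66; 0xAD ⊕ 0x66 = 0xCB.
C[2]: T = 0x2E, S = E(K, T) = 0x65; 0xB2 ⊕ 0x65 = 0xD7.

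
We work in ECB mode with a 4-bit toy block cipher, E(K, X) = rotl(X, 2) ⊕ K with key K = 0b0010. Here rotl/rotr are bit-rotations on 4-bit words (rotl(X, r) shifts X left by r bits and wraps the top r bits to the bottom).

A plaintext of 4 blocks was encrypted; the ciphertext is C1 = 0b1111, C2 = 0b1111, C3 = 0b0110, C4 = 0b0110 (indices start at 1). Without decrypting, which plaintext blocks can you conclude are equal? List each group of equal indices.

ECB encrypts each block independently with the same key, so equal ciphertext blocks imply equal plaintext blocks.
C1 = C2 = 0b1111, so P1 = P2.
C3 = C4 = 0b0110, so P3 = P4.

P1 = P2; P3 = P4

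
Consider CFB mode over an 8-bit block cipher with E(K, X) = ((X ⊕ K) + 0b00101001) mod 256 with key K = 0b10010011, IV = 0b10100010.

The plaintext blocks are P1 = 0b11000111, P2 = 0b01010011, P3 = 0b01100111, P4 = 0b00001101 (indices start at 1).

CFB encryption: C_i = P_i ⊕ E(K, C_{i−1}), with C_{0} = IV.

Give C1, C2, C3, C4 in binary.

C1 = 0b10011101, C2 = 0b01100100, C3 = 0b01000111, C4 = 0b11110000

C1: E(K, 0b10100010) = 0b01011010; 0b11000111 ⊕ 0b01011010 = 0b10011101.
C2: E(K, 0b10011101) = 0b00110111; 0b01010011 ⊕ 0b00110111 = 0b01100100.
C3: E(K, 0b01100100) = 0b00100000; 0b01100111 ⊕ 0b00100000 = 0b01000111.
C4: E(K, 0b01000111) = 0b11111101; 0b00001101 ⊕ 0b11111101 = 0b11110000.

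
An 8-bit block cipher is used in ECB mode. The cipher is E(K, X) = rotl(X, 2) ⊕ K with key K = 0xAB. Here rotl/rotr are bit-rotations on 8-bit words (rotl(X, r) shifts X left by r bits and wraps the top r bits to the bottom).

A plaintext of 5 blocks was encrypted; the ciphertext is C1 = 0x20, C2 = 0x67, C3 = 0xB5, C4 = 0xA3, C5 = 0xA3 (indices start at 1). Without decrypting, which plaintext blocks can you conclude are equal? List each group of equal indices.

P4 = P5

ECB encrypts each block independently with the same key, so equal ciphertext blocks imply equal plaintext blocks.
C4 = C5 = 0xA3, so P4 = P5.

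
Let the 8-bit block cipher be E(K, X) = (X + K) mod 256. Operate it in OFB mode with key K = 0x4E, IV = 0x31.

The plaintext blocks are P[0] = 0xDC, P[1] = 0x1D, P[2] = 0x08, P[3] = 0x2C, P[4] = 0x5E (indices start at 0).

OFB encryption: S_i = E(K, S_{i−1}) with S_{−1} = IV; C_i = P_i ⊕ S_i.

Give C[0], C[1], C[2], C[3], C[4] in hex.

C[0]: S = E(K, 0x31) = 0x7F; 0xDC ⊕ 0x7F = 0xA3.
C[1]: S = E(K, 0x7F) = 0xCD; 0x1D ⊕ 0xCD = 0xD0.
C[2]: S = E(K, 0xCD) = 0x1B; 0x08 ⊕ 0x1B = 0x13.
C[3]: S = E(K, 0x1B) = 0x69; 0x2C ⊕ 0x69 = 0x45.
C[4]: S = E(K, 0x69) = 0xB7; 0x5E ⊕ 0xB7 = 0xE9.

C[0] = 0xA3, C[1] = 0xD0, C[2] = 0x13, C[3] = 0x45, C[4] = 0xE9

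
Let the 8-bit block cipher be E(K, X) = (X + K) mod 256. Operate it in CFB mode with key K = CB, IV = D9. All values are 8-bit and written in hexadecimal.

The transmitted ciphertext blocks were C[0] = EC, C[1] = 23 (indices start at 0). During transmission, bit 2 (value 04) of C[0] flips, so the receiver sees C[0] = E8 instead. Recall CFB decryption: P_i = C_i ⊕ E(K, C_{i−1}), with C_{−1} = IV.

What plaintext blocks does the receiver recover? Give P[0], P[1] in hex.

Only C[0] changed, to E8. In CFB, a change in C_i flips the same bit in P_i and garbles P_{i+1}. Decrypting the received ciphertext:
P[0]: E(K, D9) = A4; E8 ⊕ A4 = 4C.
P[1]: E(K, E8) = B3; 23 ⊕ B3 = 90.
Blocks that differ from the original plaintext: P[0], P[1].

P[0] = 4C, P[1] = 90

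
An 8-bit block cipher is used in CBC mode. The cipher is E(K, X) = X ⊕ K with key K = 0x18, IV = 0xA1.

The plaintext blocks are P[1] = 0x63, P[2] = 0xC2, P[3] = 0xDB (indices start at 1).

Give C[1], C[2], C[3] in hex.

C[1] = 0xDA, C[2] = 0x00, C[3] = 0xC3

CBC encryption: C_i = E(K, P_i ⊕ C_{i−1}), with C_{0} = IV.
C[1]: P[1] ⊕ 0xA1 = 0xC2; E(K, 0xC2) = 0xDA.
C[2]: P[2] ⊕ 0xDA = 0x18; E(K, 0x18) = 0x00.
C[3]: P[3] ⊕ 0x00 = 0xDB; E(K, 0xDB) = 0xC3.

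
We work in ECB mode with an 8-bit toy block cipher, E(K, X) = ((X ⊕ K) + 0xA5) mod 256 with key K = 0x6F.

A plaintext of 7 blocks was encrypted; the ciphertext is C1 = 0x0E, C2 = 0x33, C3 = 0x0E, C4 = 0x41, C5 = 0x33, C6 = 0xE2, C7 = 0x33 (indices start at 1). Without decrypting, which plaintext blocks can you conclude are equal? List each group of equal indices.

P1 = P3; P2 = P5 = P7

ECB encrypts each block independently with the same key, so equal ciphertext blocks imply equal plaintext blocks.
C1 = C3 = 0x0E, so P1 = P3.
C2 = C5 = C7 = 0x33, so P2 = P5 = P7.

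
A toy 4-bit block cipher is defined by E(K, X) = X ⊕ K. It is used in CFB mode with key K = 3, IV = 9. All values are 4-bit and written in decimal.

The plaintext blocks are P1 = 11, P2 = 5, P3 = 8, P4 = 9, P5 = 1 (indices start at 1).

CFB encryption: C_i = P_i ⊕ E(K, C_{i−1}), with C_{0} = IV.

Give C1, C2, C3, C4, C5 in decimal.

C1: E(K, 9) = 10; 11 ⊕ 10 = 1.
C2: E(K, 1) = 2; 5 ⊕ 2 = 7.
C3: E(K, 7) = 4; 8 ⊕ 4 = 12.
C4: E(K, 12) = 15; 9 ⊕ 15 = 6.
C5: E(K, 6) = 5; 1 ⊕ 5 = 4.

C1 = 1, C2 = 7, C3 = 12, C4 = 6, C5 = 4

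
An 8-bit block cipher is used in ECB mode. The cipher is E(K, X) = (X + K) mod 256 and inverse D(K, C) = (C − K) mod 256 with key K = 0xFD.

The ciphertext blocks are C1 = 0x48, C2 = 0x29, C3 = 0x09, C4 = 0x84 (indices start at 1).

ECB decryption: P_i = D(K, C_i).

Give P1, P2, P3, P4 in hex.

P1 = 0x4B, P2 = 0x2C, P3 = 0x0C, P4 = 0x87

P1: D(K, 0x48) = 0x4B.
P2: D(K, 0x29) = 0x2C.
P3: D(K, 0x09) = 0x0C.
P4: D(K, 0x84) = 0x87.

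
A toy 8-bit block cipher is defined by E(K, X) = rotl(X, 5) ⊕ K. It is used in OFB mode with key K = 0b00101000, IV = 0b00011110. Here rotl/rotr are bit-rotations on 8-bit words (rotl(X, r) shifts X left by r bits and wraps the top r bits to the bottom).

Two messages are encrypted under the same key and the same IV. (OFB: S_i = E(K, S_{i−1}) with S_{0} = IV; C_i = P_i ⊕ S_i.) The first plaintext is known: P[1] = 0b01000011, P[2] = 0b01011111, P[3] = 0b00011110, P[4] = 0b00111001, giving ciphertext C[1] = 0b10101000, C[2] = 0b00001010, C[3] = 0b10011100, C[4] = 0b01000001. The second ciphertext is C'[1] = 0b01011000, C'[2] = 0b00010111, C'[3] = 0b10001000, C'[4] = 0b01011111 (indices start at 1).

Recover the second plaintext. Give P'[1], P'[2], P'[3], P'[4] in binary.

P'[1] = 0b10110011, P'[2] = 0b01000010, P'[3] = 0b00001010, P'[4] = 0b00100111

In OFB with a reused IV, both messages share the same keystream S_i, so C_i ⊕ C'_i = P_i ⊕ P'_i and thus P'_i = P_i ⊕ C_i ⊕ C'_i.
P'[1]: 0b01000011 ⊕ 0b10101000 ⊕ 0b01011000 = 0b10110011.
P'[2]: 0b01011111 ⊕ 0b00001010 ⊕ 0b00010111 = 0b01000010.
P'[3]: 0b00011110 ⊕ 0b10011100 ⊕ 0b10001000 = 0b00001010.
P'[4]: 0b00111001 ⊕ 0b01000001 ⊕ 0b01011111 = 0b00100111.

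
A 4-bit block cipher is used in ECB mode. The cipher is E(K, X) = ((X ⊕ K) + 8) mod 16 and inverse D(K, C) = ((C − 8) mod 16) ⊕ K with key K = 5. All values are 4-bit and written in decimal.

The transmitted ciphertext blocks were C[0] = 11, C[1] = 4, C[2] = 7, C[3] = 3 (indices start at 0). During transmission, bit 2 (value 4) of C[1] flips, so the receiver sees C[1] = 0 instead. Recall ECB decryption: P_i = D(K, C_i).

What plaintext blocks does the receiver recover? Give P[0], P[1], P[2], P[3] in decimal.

Only C[1] changed, to 0. In ECB, a change in C_i affects only P_i. Decrypting the received ciphertext:
P[0]: D(K, 11) = 6.
P[1]: D(K, 0) = 13.
P[2]: D(K, 7) = 10.
P[3]: D(K, 3) = 14.
Blocks that differ from the original plaintext: P[1].

P[0] = 6, P[1] = 13, P[2] = 10, P[3] = 14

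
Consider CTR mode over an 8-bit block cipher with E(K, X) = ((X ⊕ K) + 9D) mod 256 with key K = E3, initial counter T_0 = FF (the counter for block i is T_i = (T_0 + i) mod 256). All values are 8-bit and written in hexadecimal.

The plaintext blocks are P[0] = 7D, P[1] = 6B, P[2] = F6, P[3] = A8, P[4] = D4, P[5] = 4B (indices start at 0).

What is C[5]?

CTR encryption: S_i = E(K, T_i) where T_i is the counter for block i; C_i = P_i ⊕ S_i.
C[0]: T = FF, S = E(K, T) = B9; 7D ⊕ B9 = C4.
C[1]: T = 00, S = E(K, T) = 80; 6B ⊕ 80 = EB.
C[2]: T = 01, S = E(K, T) = 7F; F6 ⊕ 7F = 89.
C[3]: T = 02, S = E(K, T) = 7E; A8 ⊕ 7E = D6.
C[4]: T = 03, S = E(K, T) = 7D; D4 ⊕ 7D = A9.
C[5]: T = 04, S = E(K, T) = 84; 4B ⊕ 84 = CF.

C[5] = CF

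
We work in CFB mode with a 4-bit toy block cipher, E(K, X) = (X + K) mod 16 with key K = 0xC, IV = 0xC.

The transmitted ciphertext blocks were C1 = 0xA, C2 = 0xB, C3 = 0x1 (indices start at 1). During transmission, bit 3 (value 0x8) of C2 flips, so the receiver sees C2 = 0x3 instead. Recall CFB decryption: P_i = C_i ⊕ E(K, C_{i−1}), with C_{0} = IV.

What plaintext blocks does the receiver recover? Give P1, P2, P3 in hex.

P1 = 0x2, P2 = 0x5, P3 = 0xE

Only C2 changed, to 0x3. In CFB, a change in C_i flips the same bit in P_i and garbles P_{i+1}. Decrypting the received ciphertext:
P1: E(K, 0xC) = 0x8; 0xA ⊕ 0x8 = 0x2.
P2: E(K, 0xA) = 0x6; 0x3 ⊕ 0x6 = 0x5.
P3: E(K, 0x3) = 0xF; 0x1 ⊕ 0xF = 0xE.
Blocks that differ from the original plaintext: P2, P3.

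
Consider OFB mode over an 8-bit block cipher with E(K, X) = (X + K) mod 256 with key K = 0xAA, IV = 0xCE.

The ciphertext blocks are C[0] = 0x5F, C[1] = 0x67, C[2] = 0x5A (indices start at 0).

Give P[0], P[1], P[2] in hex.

OFB decryption: S_i = E(K, S_{i−1}) with S_{−1} = IV; P_i = C_i ⊕ S_i.
P[0]: S = E(K, 0xCE) = 0x78; 0x5F ⊕ 0x78 = 0x27.
P[1]: S = E(K, 0x78) = 0x22; 0x67 ⊕ 0x22 = 0x45.
P[2]: S = E(K, 0x22) = 0xCC; 0x5A ⊕ 0xCC = 0x96.

P[0] = 0x27, P[1] = 0x45, P[2] = 0x96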